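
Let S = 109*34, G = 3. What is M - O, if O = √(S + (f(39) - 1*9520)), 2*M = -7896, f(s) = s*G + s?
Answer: -3948 - I*√5658 ≈ -3948.0 - 75.22*I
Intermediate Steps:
f(s) = 4*s (f(s) = s*3 + s = 3*s + s = 4*s)
S = 3706
M = -3948 (M = (½)*(-7896) = -3948)
O = I*√5658 (O = √(3706 + (4*39 - 1*9520)) = √(3706 + (156 - 9520)) = √(3706 - 9364) = √(-5658) = I*√5658 ≈ 75.22*I)
M - O = -3948 - I*√5658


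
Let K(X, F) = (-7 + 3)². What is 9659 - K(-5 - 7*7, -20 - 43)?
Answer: 9643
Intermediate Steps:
K(X, F) = 16 (K(X, F) = (-4)² = 16)
9659 - K(-5 - 7*7, -20 - 43) = 9659 - 1*16 = 9659 - 16 = 9643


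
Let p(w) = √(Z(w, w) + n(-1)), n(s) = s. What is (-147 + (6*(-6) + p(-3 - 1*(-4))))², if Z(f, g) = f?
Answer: 33489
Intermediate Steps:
p(w) = √(-1 + w) (p(w) = √(w - 1) = √(-1 + w))
(-147 + (6*(-6) + p(-3 - 1*(-4))))² = (-147 + (6*(-6) + √(-1 + (-3 - 1*(-4)))))² = (-147 + (-36 + √(-1 + (-3 + 4))))² = (-147 + (-36 + √(-1 + 1)))² = (-147 + (-36 + √0))² = (-147 + (-36 + 0))² = (-147 - 36)² = (-183)² = 33489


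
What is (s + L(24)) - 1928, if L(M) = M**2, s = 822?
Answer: -530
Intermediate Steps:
(s + L(24)) - 1928 = (822 + 24**2) - 1928 = (822 + 576) - 1928 = 1398 - 1928 = -530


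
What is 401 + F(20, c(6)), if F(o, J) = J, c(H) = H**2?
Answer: 437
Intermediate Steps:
401 + F(20, c(6)) = 401 + 6**2 = 401 + 36 = 437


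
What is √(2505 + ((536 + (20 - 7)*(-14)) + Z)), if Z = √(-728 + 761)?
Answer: √(2859 + √33) ≈ 53.523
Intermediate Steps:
Z = √33 ≈ 5.7446
√(2505 + ((536 + (20 - 7)*(-14)) + Z)) = √(2505 + ((536 + (20 - 7)*(-14)) + √33)) = √(2505 + ((536 + 13*(-14)) + √33)) = √(2505 + ((536 - 182) + √33)) = √(2505 + (354 + √33)) = √(2859 + √33)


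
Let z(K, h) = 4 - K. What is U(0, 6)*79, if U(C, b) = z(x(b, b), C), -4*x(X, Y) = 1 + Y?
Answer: 1817/4 ≈ 454.25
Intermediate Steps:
x(X, Y) = -¼ - Y/4 (x(X, Y) = -(1 + Y)/4 = -¼ - Y/4)
U(C, b) = 17/4 + b/4 (U(C, b) = 4 - (-¼ - b/4) = 4 + (¼ + b/4) = 17/4 + b/4)
U(0, 6)*79 = (17/4 + (¼)*6)*79 = (17/4 + 3/2)*79 = (23/4)*79 = 1817/4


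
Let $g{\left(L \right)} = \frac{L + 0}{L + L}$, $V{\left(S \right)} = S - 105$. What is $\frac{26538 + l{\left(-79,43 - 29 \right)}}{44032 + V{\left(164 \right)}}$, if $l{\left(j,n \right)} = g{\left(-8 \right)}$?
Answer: $\frac{53077}{88182} \approx 0.6019$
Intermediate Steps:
$V{\left(S \right)} = -105 + S$
$g{\left(L \right)} = \frac{1}{2}$ ($g{\left(L \right)} = \frac{L}{2 L} = L \frac{1}{2 L} = \frac{1}{2}$)
$l{\left(j,n \right)} = \frac{1}{2}$
$\frac{26538 + l{\left(-79,43 - 29 \right)}}{44032 + V{\left(164 \right)}} = \frac{26538 + \frac{1}{2}}{44032 + \left(-105 + 164\right)} = \frac{53077}{2 \left(44032 + 59\right)} = \frac{53077}{2 \cdot 44091} = \frac{53077}{2} \cdot \frac{1}{44091} = \frac{53077}{88182}$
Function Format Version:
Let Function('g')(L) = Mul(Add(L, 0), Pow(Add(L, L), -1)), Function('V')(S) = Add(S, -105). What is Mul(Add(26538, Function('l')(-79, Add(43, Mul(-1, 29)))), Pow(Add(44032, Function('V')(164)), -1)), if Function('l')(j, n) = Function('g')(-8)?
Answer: Rational(53077, 88182) ≈ 0.60190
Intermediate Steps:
Function('V')(S) = Add(-105, S)
Function('g')(L) = Rational(1, 2) (Function('g')(L) = Mul(L, Pow(Mul(2, L), -1)) = Mul(L, Mul(Rational(1, 2), Pow(L, -1))) = Rational(1, 2))
Function('l')(j, n) = Rational(1, 2)
Mul(Add(26538, Function('l')(-79, Add(43, Mul(-1, 29)))), Pow(Add(44032, Function('V')(164)), -1)) = Mul(Add(26538, Rational(1, 2)), Pow(Add(44032, Add(-105, 164)), -1)) = Mul(Rational(53077, 2), Pow(Add(44032, 59), -1)) = Mul(Rational(53077, 2), Pow(44091, -1)) = Mul(Rational(53077, 2), Rational(1, 44091)) = Rational(53077, 88182)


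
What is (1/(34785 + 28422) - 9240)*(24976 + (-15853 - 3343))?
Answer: -3375708884620/63207 ≈ -5.3407e+7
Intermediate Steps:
(1/(34785 + 28422) - 9240)*(24976 + (-15853 - 3343)) = (1/63207 - 9240)*(24976 - 19196) = (1/63207 - 9240)*5780 = -584032679/63207*5780 = -3375708884620/63207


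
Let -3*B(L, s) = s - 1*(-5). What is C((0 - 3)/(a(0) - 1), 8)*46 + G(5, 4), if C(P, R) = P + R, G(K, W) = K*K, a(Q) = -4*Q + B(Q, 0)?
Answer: 1779/4 ≈ 444.75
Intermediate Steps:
B(L, s) = -5/3 - s/3 (B(L, s) = -(s - 1*(-5))/3 = -(s + 5)/3 = -(5 + s)/3 = -5/3 - s/3)
a(Q) = -5/3 - 4*Q (a(Q) = -4*Q + (-5/3 - ⅓*0) = -4*Q + (-5/3 + 0) = -4*Q - 5/3 = -5/3 - 4*Q)
G(K, W) = K²
C((0 - 3)/(a(0) - 1), 8)*46 + G(5, 4) = ((0 - 3)/((-5/3 - 4*0) - 1) + 8)*46 + 5² = (-3/((-5/3 + 0) - 1) + 8)*46 + 25 = (-3/(-5/3 - 1) + 8)*46 + 25 = (-3/(-8/3) + 8)*46 + 25 = (-3*(-3/8) + 8)*46 + 25 = (9/8 + 8)*46 + 25 = (73/8)*46 + 25 = 1679/4 + 25 = 1779/4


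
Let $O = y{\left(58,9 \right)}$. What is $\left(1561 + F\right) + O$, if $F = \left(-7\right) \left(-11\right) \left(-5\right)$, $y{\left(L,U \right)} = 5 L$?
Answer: $1466$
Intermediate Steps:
$O = 290$ ($O = 5 \cdot 58 = 290$)
$F = -385$ ($F = 77 \left(-5\right) = -385$)
$\left(1561 + F\right) + O = \left(1561 - 385\right) + 290 = 1176 + 290 = 1466$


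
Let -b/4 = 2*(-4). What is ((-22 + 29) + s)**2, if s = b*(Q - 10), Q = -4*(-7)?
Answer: 339889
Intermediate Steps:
Q = 28
b = 32 (b = -8*(-4) = -4*(-8) = 32)
s = 576 (s = 32*(28 - 10) = 32*18 = 576)
((-22 + 29) + s)**2 = ((-22 + 29) + 576)**2 = (7 + 576)**2 = 583**2 = 339889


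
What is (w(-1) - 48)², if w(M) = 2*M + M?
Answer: 2601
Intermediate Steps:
w(M) = 3*M
(w(-1) - 48)² = (3*(-1) - 48)² = (-3 - 48)² = (-51)² = 2601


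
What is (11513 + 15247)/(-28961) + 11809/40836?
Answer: -750770911/1182651396 ≈ -0.63482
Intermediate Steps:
(11513 + 15247)/(-28961) + 11809/40836 = 26760*(-1/28961) + 11809*(1/40836) = -26760/28961 + 11809/40836 = -750770911/1182651396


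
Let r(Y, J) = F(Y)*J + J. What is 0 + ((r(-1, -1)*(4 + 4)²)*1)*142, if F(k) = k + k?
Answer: 9088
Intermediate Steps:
F(k) = 2*k
r(Y, J) = J + 2*J*Y (r(Y, J) = (2*Y)*J + J = 2*J*Y + J = J + 2*J*Y)
0 + ((r(-1, -1)*(4 + 4)²)*1)*142 = 0 + (((-(1 + 2*(-1)))*(4 + 4)²)*1)*142 = 0 + ((-(1 - 2)*8²)*1)*142 = 0 + ((-1*(-1)*64)*1)*142 = 0 + ((1*64)*1)*142 = 0 + (64*1)*142 = 0 + 64*142 = 0 + 9088 = 9088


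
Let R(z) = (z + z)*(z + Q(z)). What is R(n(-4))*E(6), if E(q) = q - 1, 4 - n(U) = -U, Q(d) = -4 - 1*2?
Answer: 0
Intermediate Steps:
Q(d) = -6 (Q(d) = -4 - 2 = -6)
n(U) = 4 + U (n(U) = 4 - (-1)*U = 4 + U)
E(q) = -1 + q
R(z) = 2*z*(-6 + z) (R(z) = (z + z)*(z - 6) = (2*z)*(-6 + z) = 2*z*(-6 + z))
R(n(-4))*E(6) = (2*(4 - 4)*(-6 + (4 - 4)))*(-1 + 6) = (2*0*(-6 + 0))*5 = (2*0*(-6))*5 = 0*5 = 0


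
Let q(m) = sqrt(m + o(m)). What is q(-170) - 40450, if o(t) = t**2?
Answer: -40450 + 13*sqrt(170) ≈ -40281.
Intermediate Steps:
q(m) = sqrt(m + m**2)
q(-170) - 40450 = sqrt(-170*(1 - 170)) - 40450 = sqrt(-170*(-169)) - 40450 = sqrt(28730) - 40450 = 13*sqrt(170) - 40450 = -40450 + 13*sqrt(170)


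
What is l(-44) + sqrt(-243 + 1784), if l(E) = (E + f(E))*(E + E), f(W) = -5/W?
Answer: 3862 + sqrt(1541) ≈ 3901.3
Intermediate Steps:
l(E) = 2*E*(E - 5/E) (l(E) = (E - 5/E)*(E + E) = (E - 5/E)*(2*E) = 2*E*(E - 5/E))
l(-44) + sqrt(-243 + 1784) = (-10 + 2*(-44)**2) + sqrt(-243 + 1784) = (-10 + 2*1936) + sqrt(1541) = (-10 + 3872) + sqrt(1541) = 3862 + sqrt(1541)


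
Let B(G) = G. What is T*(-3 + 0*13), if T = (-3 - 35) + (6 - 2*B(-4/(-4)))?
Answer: 102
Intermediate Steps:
T = -34 (T = (-3 - 35) + (6 - (-8)/(-4)) = -38 + (6 - (-8)*(-1)/4) = -38 + (6 - 2*1) = -38 + (6 - 2) = -38 + 4 = -34)
T*(-3 + 0*13) = -34*(-3 + 0*13) = -34*(-3 + 0) = -34*(-3) = 102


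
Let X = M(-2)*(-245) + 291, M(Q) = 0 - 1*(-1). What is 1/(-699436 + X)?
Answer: -1/699390 ≈ -1.4298e-6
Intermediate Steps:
M(Q) = 1 (M(Q) = 0 + 1 = 1)
X = 46 (X = 1*(-245) + 291 = -245 + 291 = 46)
1/(-699436 + X) = 1/(-699436 + 46) = 1/(-699390) = -1/699390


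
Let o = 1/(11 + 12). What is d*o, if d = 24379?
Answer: 24379/23 ≈ 1060.0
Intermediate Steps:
o = 1/23 ≈ 0.043478
d*o = 24379*(1/23) = 24379/23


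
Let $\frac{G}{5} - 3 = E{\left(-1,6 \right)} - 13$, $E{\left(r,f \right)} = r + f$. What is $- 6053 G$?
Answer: $151325$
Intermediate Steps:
$E{\left(r,f \right)} = f + r$
$G = -25$ ($G = 15 + 5 \left(\left(6 - 1\right) - 13\right) = 15 + 5 \left(5 - 13\right) = 15 + 5 \left(-8\right) = 15 - 40 = -25$)
$- 6053 G = \left(-6053\right) \left(-25\right) = 151325$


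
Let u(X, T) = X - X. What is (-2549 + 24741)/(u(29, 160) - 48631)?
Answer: -22192/48631 ≈ -0.45633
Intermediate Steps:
u(X, T) = 0
(-2549 + 24741)/(u(29, 160) - 48631) = (-2549 + 24741)/(0 - 48631) = 22192/(-48631) = 22192*(-1/48631) = -22192/48631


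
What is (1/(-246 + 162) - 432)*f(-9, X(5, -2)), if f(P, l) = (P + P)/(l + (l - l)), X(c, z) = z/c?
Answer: -544335/28 ≈ -19441.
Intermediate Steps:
f(P, l) = 2*P/l (f(P, l) = (2*P)/(l + 0) = (2*P)/l = 2*P/l)
(1/(-246 + 162) - 432)*f(-9, X(5, -2)) = (1/(-246 + 162) - 432)*(2*(-9)/(-2/5)) = (1/(-84) - 432)*(2*(-9)/(-2*1/5)) = (-1/84 - 432)*(2*(-9)/(-2/5)) = -36289*(-9)*(-5)/(42*2) = -36289/84*45 = -544335/28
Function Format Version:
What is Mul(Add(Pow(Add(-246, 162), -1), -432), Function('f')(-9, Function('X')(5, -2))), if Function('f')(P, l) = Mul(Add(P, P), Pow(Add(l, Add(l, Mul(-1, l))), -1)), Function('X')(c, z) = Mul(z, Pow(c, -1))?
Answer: Rational(-544335, 28) ≈ -19441.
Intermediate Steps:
Function('f')(P, l) = Mul(2, P, Pow(l, -1)) (Function('f')(P, l) = Mul(Mul(2, P), Pow(Add(l, 0), -1)) = Mul(Mul(2, P), Pow(l, -1)) = Mul(2, P, Pow(l, -1)))
Mul(Add(Pow(Add(-246, 162), -1), -432), Function('f')(-9, Function('X')(5, -2))) = Mul(Add(Pow(Add(-246, 162), -1), -432), Mul(2, -9, Pow(Mul(-2, Pow(5, -1)), -1))) = Mul(Add(Pow(-84, -1), -432), Mul(2, -9, Pow(Mul(-2, Rational(1, 5)), -1))) = Mul(Add(Rational(-1, 84), -432), Mul(2, -9, Pow(Rational(-2, 5), -1))) = Mul(Rational(-36289, 84), Mul(2, -9, Rational(-5, 2))) = Mul(Rational(-36289, 84), 45) = Rational(-544335, 28)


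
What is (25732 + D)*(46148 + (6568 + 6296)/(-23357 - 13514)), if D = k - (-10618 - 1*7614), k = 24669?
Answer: 116779738849852/36871 ≈ 3.1673e+9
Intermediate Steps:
D = 42901 (D = 24669 - (-10618 - 1*7614) = 24669 - (-10618 - 7614) = 24669 - 1*(-18232) = 24669 + 18232 = 42901)
(25732 + D)*(46148 + (6568 + 6296)/(-23357 - 13514)) = (25732 + 42901)*(46148 + (6568 + 6296)/(-23357 - 13514)) = 68633*(46148 + 12864/(-36871)) = 68633*(46148 + 12864*(-1/36871)) = 68633*(46148 - 12864/36871) = 68633*(1701510044/36871) = 116779738849852/36871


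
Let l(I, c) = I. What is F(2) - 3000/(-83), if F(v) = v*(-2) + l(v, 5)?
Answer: 2834/83 ≈ 34.145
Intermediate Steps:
F(v) = -v (F(v) = v*(-2) + v = -2*v + v = -v)
F(2) - 3000/(-83) = -1*2 - 3000/(-83) = -2 - 3000*(-1)/83 = -2 - 125*(-24/83) = -2 + 3000/83 = 2834/83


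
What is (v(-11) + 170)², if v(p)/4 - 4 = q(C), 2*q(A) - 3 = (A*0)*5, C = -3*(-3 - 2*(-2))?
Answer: 36864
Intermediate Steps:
C = -3 (C = -3*(-3 + 4) = -3*1 = -3)
q(A) = 3/2 (q(A) = 3/2 + ((A*0)*5)/2 = 3/2 + (0*5)/2 = 3/2 + (½)*0 = 3/2 + 0 = 3/2)
v(p) = 22 (v(p) = 16 + 4*(3/2) = 16 + 6 = 22)
(v(-11) + 170)² = (22 + 170)² = 192² = 36864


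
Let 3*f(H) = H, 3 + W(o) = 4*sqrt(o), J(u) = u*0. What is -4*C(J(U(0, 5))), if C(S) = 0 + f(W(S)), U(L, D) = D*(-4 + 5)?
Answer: 4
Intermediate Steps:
U(L, D) = D (U(L, D) = D*1 = D)
J(u) = 0
W(o) = -3 + 4*sqrt(o)
f(H) = H/3
C(S) = -1 + 4*sqrt(S)/3 (C(S) = 0 + (-3 + 4*sqrt(S))/3 = 0 + (-1 + 4*sqrt(S)/3) = -1 + 4*sqrt(S)/3)
-4*C(J(U(0, 5))) = -4*(-1 + 4*sqrt(0)/3) = -4*(-1 + (4/3)*0) = -4*(-1 + 0) = -4*(-1) = 4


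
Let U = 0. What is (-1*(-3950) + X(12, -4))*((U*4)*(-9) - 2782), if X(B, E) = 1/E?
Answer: -21976409/2 ≈ -1.0988e+7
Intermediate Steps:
(-1*(-3950) + X(12, -4))*((U*4)*(-9) - 2782) = (-1*(-3950) + 1/(-4))*((0*4)*(-9) - 2782) = (3950 - ¼)*(0*(-9) - 2782) = 15799*(0 - 2782)/4 = (15799/4)*(-2782) = -21976409/2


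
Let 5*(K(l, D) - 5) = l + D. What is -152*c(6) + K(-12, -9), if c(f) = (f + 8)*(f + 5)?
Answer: -117036/5 ≈ -23407.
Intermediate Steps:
K(l, D) = 5 + D/5 + l/5 (K(l, D) = 5 + (l + D)/5 = 5 + (D + l)/5 = 5 + (D/5 + l/5) = 5 + D/5 + l/5)
c(f) = (5 + f)*(8 + f) (c(f) = (8 + f)*(5 + f) = (5 + f)*(8 + f))
-152*c(6) + K(-12, -9) = -152*(40 + 6² + 13*6) + (5 + (⅕)*(-9) + (⅕)*(-12)) = -152*(40 + 36 + 78) + (5 - 9/5 - 12/5) = -152*154 + ⅘ = -23408 + ⅘ = -117036/5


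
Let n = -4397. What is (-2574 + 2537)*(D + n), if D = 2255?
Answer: 79254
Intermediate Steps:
(-2574 + 2537)*(D + n) = (-2574 + 2537)*(2255 - 4397) = -37*(-2142) = 79254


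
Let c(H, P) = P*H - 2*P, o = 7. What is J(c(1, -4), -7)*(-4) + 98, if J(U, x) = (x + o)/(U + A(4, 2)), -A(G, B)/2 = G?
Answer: 98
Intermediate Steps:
A(G, B) = -2*G
c(H, P) = -2*P + H*P (c(H, P) = H*P - 2*P = -2*P + H*P)
J(U, x) = (7 + x)/(-8 + U) (J(U, x) = (x + 7)/(U - 2*4) = (7 + x)/(U - 8) = (7 + x)/(-8 + U))
J(c(1, -4), -7)*(-4) + 98 = ((7 - 7)/(-8 - 4*(-2 + 1)))*(-4) + 98 = (0/(-8 - 4*(-1)))*(-4) + 98 = (0/(-8 + 4))*(-4) + 98 = (0/(-4))*(-4) + 98 = -1/4*0*(-4) + 98 = 0*(-4) + 98 = 0 + 98 = 98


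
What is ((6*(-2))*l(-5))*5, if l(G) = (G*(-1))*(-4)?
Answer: 1200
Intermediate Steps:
l(G) = 4*G (l(G) = -G*(-4) = 4*G)
((6*(-2))*l(-5))*5 = ((6*(-2))*(4*(-5)))*5 = -12*(-20)*5 = 240*5 = 1200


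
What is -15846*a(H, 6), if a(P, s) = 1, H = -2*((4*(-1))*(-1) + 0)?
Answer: -15846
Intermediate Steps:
H = -8 (H = -2*(-4*(-1) + 0) = -2*(4 + 0) = -2*4 = -8)
-15846*a(H, 6) = -15846*1 = -15846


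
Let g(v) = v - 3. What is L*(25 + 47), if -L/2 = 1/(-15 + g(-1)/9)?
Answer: 1296/139 ≈ 9.3237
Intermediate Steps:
g(v) = -3 + v
L = 18/139 (L = -2/(-15 + (-3 - 1)/9) = -2/(-15 - 4*1/9) = -2/(-15 - 4/9) = -2/(-139/9) = -2*(-9/139) = 18/139 ≈ 0.12950)
L*(25 + 47) = 18*(25 + 47)/139 = (18/139)*72 = 1296/139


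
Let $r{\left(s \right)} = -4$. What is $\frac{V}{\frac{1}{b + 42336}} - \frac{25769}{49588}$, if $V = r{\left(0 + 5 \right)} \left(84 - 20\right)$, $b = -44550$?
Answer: $\frac{28105659223}{49588} \approx 5.6678 \cdot 10^{5}$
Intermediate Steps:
$V = -256$ ($V = - 4 \left(84 - 20\right) = \left(-4\right) 64 = -256$)
$\frac{V}{\frac{1}{b + 42336}} - \frac{25769}{49588} = - \frac{256}{\frac{1}{-44550 + 42336}} - \frac{25769}{49588} = - \frac{256}{\frac{1}{-2214}} - \frac{25769}{49588} = - \frac{256}{- \frac{1}{2214}} - \frac{25769}{49588} = \left(-256\right) \left(-2214\right) - \frac{25769}{49588} = 566784 - \frac{25769}{49588} = \frac{28105659223}{49588}$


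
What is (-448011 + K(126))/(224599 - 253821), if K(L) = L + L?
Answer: 447759/29222 ≈ 15.323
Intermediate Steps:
K(L) = 2*L
(-448011 + K(126))/(224599 - 253821) = (-448011 + 2*126)/(224599 - 253821) = (-448011 + 252)/(-29222) = -447759*(-1/29222) = 447759/29222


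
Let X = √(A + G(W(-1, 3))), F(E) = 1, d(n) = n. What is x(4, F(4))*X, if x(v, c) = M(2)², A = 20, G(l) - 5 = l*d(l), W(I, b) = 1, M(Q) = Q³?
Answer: 64*√26 ≈ 326.34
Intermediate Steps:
G(l) = 5 + l² (G(l) = 5 + l*l = 5 + l²)
x(v, c) = 64 (x(v, c) = (2³)² = 8² = 64)
X = √26 (X = √(20 + (5 + 1²)) = √(20 + (5 + 1)) = √(20 + 6) = √26 ≈ 5.0990)
x(4, F(4))*X = 64*√26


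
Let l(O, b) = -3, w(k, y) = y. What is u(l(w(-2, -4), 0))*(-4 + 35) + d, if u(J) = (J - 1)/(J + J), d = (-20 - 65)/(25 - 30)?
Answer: 113/3 ≈ 37.667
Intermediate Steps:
d = 17 (d = -85/(-5) = -85*(-1/5) = 17)
u(J) = (-1 + J)/(2*J) (u(J) = (-1 + J)/((2*J)) = (-1 + J)*(1/(2*J)) = (-1 + J)/(2*J))
u(l(w(-2, -4), 0))*(-4 + 35) + d = ((1/2)*(-1 - 3)/(-3))*(-4 + 35) + 17 = ((1/2)*(-1/3)*(-4))*31 + 17 = (2/3)*31 + 17 = 62/3 + 17 = 113/3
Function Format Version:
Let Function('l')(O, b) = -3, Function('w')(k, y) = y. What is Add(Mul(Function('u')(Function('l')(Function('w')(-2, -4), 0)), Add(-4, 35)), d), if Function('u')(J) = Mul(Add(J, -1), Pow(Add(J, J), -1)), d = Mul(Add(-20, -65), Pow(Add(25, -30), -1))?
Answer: Rational(113, 3) ≈ 37.667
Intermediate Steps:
d = 17 (d = Mul(-85, Pow(-5, -1)) = Mul(-85, Rational(-1, 5)) = 17)
Function('u')(J) = Mul(Rational(1, 2), Pow(J, -1), Add(-1, J)) (Function('u')(J) = Mul(Add(-1, J), Pow(Mul(2, J), -1)) = Mul(Add(-1, J), Mul(Rational(1, 2), Pow(J, -1))) = Mul(Rational(1, 2), Pow(J, -1), Add(-1, J)))
Add(Mul(Function('u')(Function('l')(Function('w')(-2, -4), 0)), Add(-4, 35)), d) = Add(Mul(Mul(Rational(1, 2), Pow(-3, -1), Add(-1, -3)), Add(-4, 35)), 17) = Add(Mul(Mul(Rational(1, 2), Rational(-1, 3), -4), 31), 17) = Add(Mul(Rational(2, 3), 31), 17) = Add(Rational(62, 3), 17) = Rational(113, 3)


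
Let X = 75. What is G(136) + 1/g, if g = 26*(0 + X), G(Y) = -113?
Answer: -220349/1950 ≈ -113.00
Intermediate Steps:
g = 1950 (g = 26*(0 + 75) = 26*75 = 1950)
G(136) + 1/g = -113 + 1/1950 = -220349/1950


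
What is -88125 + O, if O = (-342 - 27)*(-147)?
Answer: -33882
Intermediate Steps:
O = 54243 (O = -369*(-147) = 54243)
-88125 + O = -88125 + 54243 = -33882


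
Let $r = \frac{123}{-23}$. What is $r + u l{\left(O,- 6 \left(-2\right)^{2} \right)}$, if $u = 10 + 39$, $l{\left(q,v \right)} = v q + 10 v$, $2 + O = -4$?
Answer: $- \frac{108315}{23} \approx -4709.3$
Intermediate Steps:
$O = -6$ ($O = -2 - 4 = -6$)
$l{\left(q,v \right)} = 10 v + q v$ ($l{\left(q,v \right)} = q v + 10 v = 10 v + q v$)
$u = 49$
$r = - \frac{123}{23}$ ($r = 123 \left(- \frac{1}{23}\right) = - \frac{123}{23} \approx -5.3478$)
$r + u l{\left(O,- 6 \left(-2\right)^{2} \right)} = - \frac{123}{23} + 49 - 6 \left(-2\right)^{2} \left(10 - 6\right) = - \frac{123}{23} + 49 \left(-6\right) 4 \cdot 4 = - \frac{123}{23} + 49 \left(\left(-24\right) 4\right) = - \frac{123}{23} + 49 \left(-96\right) = - \frac{123}{23} - 4704 = - \frac{108315}{23}$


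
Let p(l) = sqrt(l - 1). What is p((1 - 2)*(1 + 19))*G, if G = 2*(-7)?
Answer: -14*I*sqrt(21) ≈ -64.156*I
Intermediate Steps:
G = -14
p(l) = sqrt(-1 + l)
p((1 - 2)*(1 + 19))*G = sqrt(-1 + (1 - 2)*(1 + 19))*(-14) = sqrt(-1 - 1*20)*(-14) = sqrt(-1 - 20)*(-14) = sqrt(-21)*(-14) = (I*sqrt(21))*(-14) = -14*I*sqrt(21)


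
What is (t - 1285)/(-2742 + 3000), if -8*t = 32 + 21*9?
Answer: -10501/2064 ≈ -5.0877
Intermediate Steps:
t = -221/8 (t = -(32 + 21*9)/8 = -(32 + 189)/8 = -⅛*221 = -221/8 ≈ -27.625)
(t - 1285)/(-2742 + 3000) = (-221/8 - 1285)/(-2742 + 3000) = -10501/8/258 = -10501/8*1/258 = -10501/2064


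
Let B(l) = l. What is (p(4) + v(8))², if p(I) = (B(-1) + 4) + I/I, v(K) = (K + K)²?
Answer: 67600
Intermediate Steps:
v(K) = 4*K² (v(K) = (2*K)² = 4*K²)
p(I) = 4 (p(I) = (-1 + 4) + I/I = 3 + 1 = 4)
(p(4) + v(8))² = (4 + 4*8²)² = (4 + 4*64)² = (4 + 256)² = 260² = 67600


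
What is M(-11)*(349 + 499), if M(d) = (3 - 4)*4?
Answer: -3392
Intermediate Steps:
M(d) = -4 (M(d) = -1*4 = -4)
M(-11)*(349 + 499) = -4*(349 + 499) = -4*848 = -3392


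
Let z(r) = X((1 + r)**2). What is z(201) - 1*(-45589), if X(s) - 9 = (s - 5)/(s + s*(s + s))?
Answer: 13803648899557/302724876 ≈ 45598.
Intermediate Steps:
X(s) = 9 + (-5 + s)/(s + 2*s**2) (X(s) = 9 + (s - 5)/(s + s*(s + s)) = 9 + (-5 + s)/(s + s*(2*s)) = 9 + (-5 + s)/(s + 2*s**2))
z(r) = (-5 + 10*(1 + r)**2 + 18*(1 + r)**4)/((1 + r)**2*(1 + 2*(1 + r)**2)) (z(r) = (-5 + 10*(1 + r)**2 + 18*((1 + r)**2)**2)/(((1 + r)**2)*(1 + 2*(1 + r)**2)) = (-5 + 10*(1 + r)**2 + 18*(1 + r)**4)/((1 + r)**2*(1 + 2*(1 + r)**2)))
z(201) - 1*(-45589) = (-5 + 10*(1 + 201)**2 + 18*(1 + 201)**4)/((1 + 201)**2*(1 + 2*(1 + 201)**2)) - 1*(-45589) = (-5 + 10*202**2 + 18*202**4)/(202**2*(1 + 2*202**2)) + 45589 = (-5 + 10*40804 + 18*1664966416)/(40804*(1 + 2*40804)) + 45589 = (-5 + 408040 + 29969395488)/(40804*(1 + 81608)) + 45589 = (1/40804)*29969803523/81609 + 45589 = (1/40804)*(1/81609)*29969803523 + 45589 = 2724527593/302724876 + 45589 = 13803648899557/302724876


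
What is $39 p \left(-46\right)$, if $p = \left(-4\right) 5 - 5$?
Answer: $44850$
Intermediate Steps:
$p = -25$ ($p = -20 - 5 = -25$)
$39 p \left(-46\right) = 39 \left(-25\right) \left(-46\right) = \left(-975\right) \left(-46\right) = 44850$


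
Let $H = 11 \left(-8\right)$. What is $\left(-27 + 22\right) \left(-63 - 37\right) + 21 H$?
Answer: $-1348$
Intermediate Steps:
$H = -88$
$\left(-27 + 22\right) \left(-63 - 37\right) + 21 H = \left(-27 + 22\right) \left(-63 - 37\right) + 21 \left(-88\right) = \left(-5\right) \left(-100\right) - 1848 = 500 - 1848 = -1348$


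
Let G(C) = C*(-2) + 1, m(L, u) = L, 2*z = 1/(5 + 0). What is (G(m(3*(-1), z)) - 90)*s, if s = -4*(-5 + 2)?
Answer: -996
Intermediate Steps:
z = 1/10 (z = 1/(2*(5 + 0)) = (1/2)/5 = (1/2)*(1/5) = 1/10 ≈ 0.10000)
G(C) = 1 - 2*C (G(C) = -2*C + 1 = 1 - 2*C)
s = 12 (s = -4*(-3) = 12)
(G(m(3*(-1), z)) - 90)*s = ((1 - 6*(-1)) - 90)*12 = ((1 - 2*(-3)) - 90)*12 = ((1 + 6) - 90)*12 = (7 - 90)*12 = -83*12 = -996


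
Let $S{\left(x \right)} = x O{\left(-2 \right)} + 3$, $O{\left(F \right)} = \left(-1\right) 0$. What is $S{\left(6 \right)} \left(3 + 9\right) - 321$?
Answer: $-285$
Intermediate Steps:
$O{\left(F \right)} = 0$
$S{\left(x \right)} = 3$ ($S{\left(x \right)} = x 0 + 3 = 0 + 3 = 3$)
$S{\left(6 \right)} \left(3 + 9\right) - 321 = 3 \left(3 + 9\right) - 321 = 3 \cdot 12 - 321 = 36 - 321 = -285$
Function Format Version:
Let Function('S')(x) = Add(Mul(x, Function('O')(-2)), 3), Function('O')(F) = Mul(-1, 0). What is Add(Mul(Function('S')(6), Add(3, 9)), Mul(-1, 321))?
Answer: -285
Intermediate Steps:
Function('O')(F) = 0
Function('S')(x) = 3 (Function('S')(x) = Add(Mul(x, 0), 3) = Add(0, 3) = 3)
Add(Mul(Function('S')(6), Add(3, 9)), Mul(-1, 321)) = Add(Mul(3, Add(3, 9)), Mul(-1, 321)) = Add(Mul(3, 12), -321) = Add(36, -321) = -285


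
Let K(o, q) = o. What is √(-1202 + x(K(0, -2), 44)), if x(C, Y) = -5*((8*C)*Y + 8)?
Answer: 3*I*√138 ≈ 35.242*I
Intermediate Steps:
x(C, Y) = -40 - 40*C*Y (x(C, Y) = -5*(8*C*Y + 8) = -5*(8 + 8*C*Y) = -40 - 40*C*Y)
√(-1202 + x(K(0, -2), 44)) = √(-1202 + (-40 - 40*0*44)) = √(-1202 + (-40 + 0)) = √(-1202 - 40) = √(-1242) = 3*I*√138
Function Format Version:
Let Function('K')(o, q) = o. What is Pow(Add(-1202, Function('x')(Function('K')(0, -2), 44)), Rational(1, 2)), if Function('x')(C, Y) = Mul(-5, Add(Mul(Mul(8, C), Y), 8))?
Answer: Mul(3, I, Pow(138, Rational(1, 2))) ≈ Mul(35.242, I)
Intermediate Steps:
Function('x')(C, Y) = Add(-40, Mul(-40, C, Y)) (Function('x')(C, Y) = Mul(-5, Add(Mul(8, C, Y), 8)) = Mul(-5, Add(8, Mul(8, C, Y))) = Add(-40, Mul(-40, C, Y)))
Pow(Add(-1202, Function('x')(Function('K')(0, -2), 44)), Rational(1, 2)) = Pow(Add(-1202, Add(-40, Mul(-40, 0, 44))), Rational(1, 2)) = Pow(Add(-1202, Add(-40, 0)), Rational(1, 2)) = Pow(Add(-1202, -40), Rational(1, 2)) = Pow(-1242, Rational(1, 2)) = Mul(3, I, Pow(138, Rational(1, 2)))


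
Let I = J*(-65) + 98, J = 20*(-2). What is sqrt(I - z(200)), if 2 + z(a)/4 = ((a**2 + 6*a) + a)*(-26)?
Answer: sqrt(4308306) ≈ 2075.6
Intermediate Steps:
z(a) = -8 - 728*a - 104*a**2 (z(a) = -8 + 4*(((a**2 + 6*a) + a)*(-26)) = -8 + 4*((a**2 + 7*a)*(-26)) = -8 + 4*(-182*a - 26*a**2) = -8 + (-728*a - 104*a**2) = -8 - 728*a - 104*a**2)
J = -40
I = 2698 (I = -40*(-65) + 98 = 2600 + 98 = 2698)
sqrt(I - z(200)) = sqrt(2698 - (-8 - 728*200 - 104*200**2)) = sqrt(2698 - (-8 - 145600 - 104*40000)) = sqrt(2698 - (-8 - 145600 - 4160000)) = sqrt(2698 - 1*(-4305608)) = sqrt(2698 + 4305608) = sqrt(4308306)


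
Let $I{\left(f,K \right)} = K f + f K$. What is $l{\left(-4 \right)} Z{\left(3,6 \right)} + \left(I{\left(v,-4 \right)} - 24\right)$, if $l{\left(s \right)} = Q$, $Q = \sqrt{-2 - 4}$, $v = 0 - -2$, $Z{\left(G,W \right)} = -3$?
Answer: $-40 - 3 i \sqrt{6} \approx -40.0 - 7.3485 i$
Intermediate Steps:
$v = 2$ ($v = 0 + 2 = 2$)
$I{\left(f,K \right)} = 2 K f$ ($I{\left(f,K \right)} = K f + K f = 2 K f$)
$Q = i \sqrt{6}$ ($Q = \sqrt{-6} = i \sqrt{6} \approx 2.4495 i$)
$l{\left(s \right)} = i \sqrt{6}$
$l{\left(-4 \right)} Z{\left(3,6 \right)} + \left(I{\left(v,-4 \right)} - 24\right) = i \sqrt{6} \left(-3\right) + \left(2 \left(-4\right) 2 - 24\right) = - 3 i \sqrt{6} - 40 = -40 - 3 i \sqrt{6}$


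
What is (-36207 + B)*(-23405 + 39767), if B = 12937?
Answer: -380743740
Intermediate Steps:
(-36207 + B)*(-23405 + 39767) = (-36207 + 12937)*(-23405 + 39767) = -23270*16362 = -380743740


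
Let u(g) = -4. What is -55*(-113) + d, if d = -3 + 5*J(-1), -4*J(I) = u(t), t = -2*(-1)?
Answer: 6217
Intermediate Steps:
t = 2
J(I) = 1 (J(I) = -¼*(-4) = 1)
d = 2 (d = -3 + 5*1 = -3 + 5 = 2)
-55*(-113) + d = -55*(-113) + 2 = 6215 + 2 = 6217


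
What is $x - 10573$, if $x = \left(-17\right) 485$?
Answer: $-18818$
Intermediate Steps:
$x = -8245$
$x - 10573 = -8245 - 10573 = -18818$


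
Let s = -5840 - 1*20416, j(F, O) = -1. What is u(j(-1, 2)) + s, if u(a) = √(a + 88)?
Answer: -26256 + √87 ≈ -26247.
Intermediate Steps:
s = -26256 (s = -5840 - 20416 = -26256)
u(a) = √(88 + a)
u(j(-1, 2)) + s = √(88 - 1) - 26256 = √87 - 26256 = -26256 + √87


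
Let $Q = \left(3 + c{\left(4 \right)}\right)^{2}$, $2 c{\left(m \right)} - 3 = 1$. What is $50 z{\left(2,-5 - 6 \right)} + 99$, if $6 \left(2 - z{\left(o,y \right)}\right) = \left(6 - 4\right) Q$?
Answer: $- \frac{653}{3} \approx -217.67$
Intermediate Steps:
$c{\left(m \right)} = 2$ ($c{\left(m \right)} = \frac{3}{2} + \frac{1}{2} \cdot 1 = \frac{3}{2} + \frac{1}{2} = 2$)
$Q = 25$ ($Q = \left(3 + 2\right)^{2} = 5^{2} = 25$)
$z{\left(o,y \right)} = - \frac{19}{3}$ ($z{\left(o,y \right)} = 2 - \frac{\left(6 - 4\right) 25}{6} = 2 - \frac{2 \cdot 25}{6} = 2 - \frac{25}{3} = - \frac{19}{3}$)
$50 z{\left(2,-5 - 6 \right)} + 99 = 50 \left(- \frac{19}{3}\right) + 99 = - \frac{950}{3} + 99 = - \frac{653}{3}$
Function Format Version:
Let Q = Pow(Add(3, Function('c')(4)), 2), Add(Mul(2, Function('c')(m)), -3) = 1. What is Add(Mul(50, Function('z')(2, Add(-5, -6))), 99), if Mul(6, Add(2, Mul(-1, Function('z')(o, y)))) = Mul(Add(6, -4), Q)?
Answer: Rational(-653, 3) ≈ -217.67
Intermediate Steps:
Function('c')(m) = 2 (Function('c')(m) = Add(Rational(3, 2), Mul(Rational(1, 2), 1)) = Add(Rational(3, 2), Rational(1, 2)) = 2)
Q = 25 (Q = Pow(Add(3, 2), 2) = Pow(5, 2) = 25)
Function('z')(o, y) = Rational(-19, 3) (Function('z')(o, y) = Add(2, Mul(Rational(-1, 6), Mul(Add(6, -4), 25))) = Add(2, Mul(Rational(-1, 6), Mul(2, 25))) = Add(2, Mul(Rational(-1, 6), 50)) = Add(2, Rational(-25, 3)) = Rational(-19, 3))
Add(Mul(50, Function('z')(2, Add(-5, -6))), 99) = Add(Mul(50, Rational(-19, 3)), 99) = Add(Rational(-950, 3), 99) = Rational(-653, 3)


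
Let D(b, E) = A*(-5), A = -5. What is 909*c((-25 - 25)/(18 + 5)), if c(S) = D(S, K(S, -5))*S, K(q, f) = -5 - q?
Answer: -1136250/23 ≈ -49402.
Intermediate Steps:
D(b, E) = 25 (D(b, E) = -5*(-5) = 25)
c(S) = 25*S
909*c((-25 - 25)/(18 + 5)) = 909*(25*((-25 - 25)/(18 + 5))) = 909*(25*(-50/23)) = 909*(-1250/23) = -1136250/23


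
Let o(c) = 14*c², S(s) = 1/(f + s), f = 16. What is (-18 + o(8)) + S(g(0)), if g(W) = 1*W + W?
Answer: 14049/16 ≈ 878.06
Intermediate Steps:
g(W) = 2*W (g(W) = W + W = 2*W)
S(s) = 1/(16 + s)
(-18 + o(8)) + S(g(0)) = (-18 + 14*8²) + 1/(16 + 2*0) = (-18 + 14*64) + 1/(16 + 0) = (-18 + 896) + 1/16 = 878 + 1/16 = 14049/16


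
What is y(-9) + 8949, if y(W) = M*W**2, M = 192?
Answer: 24501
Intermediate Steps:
y(W) = 192*W**2
y(-9) + 8949 = 192*(-9)**2 + 8949 = 192*81 + 8949 = 15552 + 8949 = 24501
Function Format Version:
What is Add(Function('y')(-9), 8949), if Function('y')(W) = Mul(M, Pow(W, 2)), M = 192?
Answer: 24501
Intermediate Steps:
Function('y')(W) = Mul(192, Pow(W, 2))
Add(Function('y')(-9), 8949) = Add(Mul(192, Pow(-9, 2)), 8949) = Add(Mul(192, 81), 8949) = Add(15552, 8949) = 24501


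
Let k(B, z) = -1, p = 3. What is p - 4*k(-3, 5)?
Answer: 7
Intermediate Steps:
p - 4*k(-3, 5) = 3 - 4*(-1) = 3 + 4 = 7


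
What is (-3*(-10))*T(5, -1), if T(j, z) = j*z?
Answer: -150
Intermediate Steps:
(-3*(-10))*T(5, -1) = (-3*(-10))*(5*(-1)) = 30*(-5) = -150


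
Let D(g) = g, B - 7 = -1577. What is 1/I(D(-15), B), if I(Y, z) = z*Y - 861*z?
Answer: 1/1375320 ≈ 7.2710e-7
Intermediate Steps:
B = -1570 (B = 7 - 1577 = -1570)
I(Y, z) = -861*z + Y*z (I(Y, z) = Y*z - 861*z = -861*z + Y*z)
1/I(D(-15), B) = 1/(-1570*(-861 - 15)) = 1/(-1570*(-876)) = 1/1375320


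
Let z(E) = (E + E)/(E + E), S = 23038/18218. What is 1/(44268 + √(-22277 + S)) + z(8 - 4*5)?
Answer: 2975185174617/2975117968415 - I*√1848304220466/17850707810490 ≈ 1.0 - 7.6161e-8*I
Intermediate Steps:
S = 11519/9109 (S = 23038*(1/18218) = 11519/9109 ≈ 1.2646)
z(E) = 1 (z(E) = (2*E)/((2*E)) = (2*E)*(1/(2*E)) = 1)
1/(44268 + √(-22277 + S)) + z(8 - 4*5) = 1/(44268 + √(-22277 + 11519/9109)) + 1 = 1/(44268 + √(-202909674/9109)) + 1 = 1/(44268 + I*√1848304220466/9109) + 1 = 1 + 1/(44268 + I*√1848304220466/9109)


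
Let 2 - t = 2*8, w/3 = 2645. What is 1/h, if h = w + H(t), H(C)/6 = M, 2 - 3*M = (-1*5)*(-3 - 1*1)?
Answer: 1/7899 ≈ 0.00012660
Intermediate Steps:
w = 7935 (w = 3*2645 = 7935)
t = -14 (t = 2 - 2*8 = 2 - 1*16 = 2 - 16 = -14)
M = -6 (M = ⅔ - (-1*5)*(-3 - 1*1)/3 = ⅔ - (-5)*(-3 - 1)/3 = ⅔ - (-5)*(-4)/3 = ⅔ - ⅓*20 = ⅔ - 20/3 = -6)
H(C) = -36 (H(C) = 6*(-6) = -36)
h = 7899 (h = 7935 - 36 = 7899)
1/h = 1/7899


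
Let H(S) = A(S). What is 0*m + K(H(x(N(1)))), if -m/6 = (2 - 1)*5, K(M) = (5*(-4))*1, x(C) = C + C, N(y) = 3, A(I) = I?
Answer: -20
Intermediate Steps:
x(C) = 2*C
H(S) = S
K(M) = -20 (K(M) = -20*1 = -20)
m = -30 (m = -6*(2 - 1)*5 = -6*5 = -30)
0*m + K(H(x(N(1)))) = 0*(-30) - 20 = 0 - 20 = -20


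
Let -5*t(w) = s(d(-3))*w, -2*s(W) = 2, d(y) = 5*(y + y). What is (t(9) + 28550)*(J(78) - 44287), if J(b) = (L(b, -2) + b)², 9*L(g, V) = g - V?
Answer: -424811239757/405 ≈ -1.0489e+9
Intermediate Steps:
d(y) = 10*y (d(y) = 5*(2*y) = 10*y)
s(W) = -1 (s(W) = -½*2 = -1)
L(g, V) = -V/9 + g/9 (L(g, V) = (g - V)/9 = -V/9 + g/9)
J(b) = (2/9 + 10*b/9)² (J(b) = ((-⅑*(-2) + b/9) + b)² = ((2/9 + b/9) + b)² = (2/9 + 10*b/9)²)
t(w) = w/5 (t(w) = -(-1)*w/5 = w/5)
(t(9) + 28550)*(J(78) - 44287) = ((⅕)*9 + 28550)*(4*(1 + 5*78)²/81 - 44287) = (9/5 + 28550)*(4*(1 + 390)²/81 - 44287) = 142759*((4/81)*391² - 44287)/5 = 142759*((4/81)*152881 - 44287)/5 = 142759*(611524/81 - 44287)/5 = (142759/5)*(-2975723/81) = -424811239757/405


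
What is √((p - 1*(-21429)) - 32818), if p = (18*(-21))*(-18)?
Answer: I*√4585 ≈ 67.713*I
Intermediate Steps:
p = 6804 (p = -378*(-18) = 6804)
√((p - 1*(-21429)) - 32818) = √((6804 - 1*(-21429)) - 32818) = √((6804 + 21429) - 32818) = √(28233 - 32818) = √(-4585) = I*√4585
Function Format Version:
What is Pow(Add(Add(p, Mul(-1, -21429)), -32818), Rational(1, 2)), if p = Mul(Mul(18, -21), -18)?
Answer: Mul(I, Pow(4585, Rational(1, 2))) ≈ Mul(67.713, I)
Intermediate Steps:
p = 6804 (p = Mul(-378, -18) = 6804)
Pow(Add(Add(p, Mul(-1, -21429)), -32818), Rational(1, 2)) = Pow(Add(Add(6804, Mul(-1, -21429)), -32818), Rational(1, 2)) = Pow(Add(Add(6804, 21429), -32818), Rational(1, 2)) = Pow(Add(28233, -32818), Rational(1, 2)) = Pow(-4585, Rational(1, 2)) = Mul(I, Pow(4585, Rational(1, 2)))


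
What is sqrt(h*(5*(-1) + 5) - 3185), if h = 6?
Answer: 7*I*sqrt(65) ≈ 56.436*I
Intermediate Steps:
sqrt(h*(5*(-1) + 5) - 3185) = sqrt(6*(5*(-1) + 5) - 3185) = sqrt(6*(-5 + 5) - 3185) = sqrt(6*0 - 3185) = sqrt(0 - 3185) = sqrt(-3185) = 7*I*sqrt(65)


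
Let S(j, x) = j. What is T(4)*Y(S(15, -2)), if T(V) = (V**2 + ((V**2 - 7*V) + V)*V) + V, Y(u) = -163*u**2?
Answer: 440100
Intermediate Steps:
T(V) = V + V**2 + V*(V**2 - 6*V) (T(V) = (V**2 + (V**2 - 6*V)*V) + V = (V**2 + V*(V**2 - 6*V)) + V = V + V**2 + V*(V**2 - 6*V))
T(4)*Y(S(15, -2)) = (4*(1 + 4**2 - 5*4))*(-163*15**2) = (4*(1 + 16 - 20))*(-163*225) = (4*(-3))*(-36675) = -12*(-36675) = 440100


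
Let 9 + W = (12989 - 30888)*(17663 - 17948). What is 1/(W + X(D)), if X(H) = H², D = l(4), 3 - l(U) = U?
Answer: 1/5101207 ≈ 1.9603e-7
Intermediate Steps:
l(U) = 3 - U
D = -1 (D = 3 - 1*4 = 3 - 4 = -1)
W = 5101206 (W = -9 + (12989 - 30888)*(17663 - 17948) = -9 - 17899*(-285) = -9 + 5101215 = 5101206)
1/(W + X(D)) = 1/(5101206 + (-1)²) = 1/(5101206 + 1) = 1/5101207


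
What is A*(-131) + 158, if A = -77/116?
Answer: 28415/116 ≈ 244.96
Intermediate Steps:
A = -77/116 (A = -77*1/116 = -77/116 ≈ -0.66379)
A*(-131) + 158 = -77/116*(-131) + 158 = 10087/116 + 158 = 28415/116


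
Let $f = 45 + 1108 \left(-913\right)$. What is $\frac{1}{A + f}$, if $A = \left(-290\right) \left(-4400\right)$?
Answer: $\frac{1}{264441} \approx 3.7816 \cdot 10^{-6}$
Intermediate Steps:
$A = 1276000$
$f = -1011559$ ($f = 45 - 1011604 = -1011559$)
$\frac{1}{A + f} = \frac{1}{1276000 - 1011559} = \frac{1}{264441}$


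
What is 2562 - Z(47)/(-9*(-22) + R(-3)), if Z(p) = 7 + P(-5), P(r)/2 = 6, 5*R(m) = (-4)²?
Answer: 2577277/1006 ≈ 2561.9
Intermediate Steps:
R(m) = 16/5 (R(m) = (⅕)*(-4)² = (⅕)*16 = 16/5)
P(r) = 12 (P(r) = 2*6 = 12)
Z(p) = 19 (Z(p) = 7 + 12 = 19)
2562 - Z(47)/(-9*(-22) + R(-3)) = 2562 - 19/(-9*(-22) + 16/5) = 2562 - 19/(198 + 16/5) = 2562 - 19/1006/5 = 2562 - 19*5/1006 = 2562 - 1*95/1006 = 2562 - 95/1006 = 2577277/1006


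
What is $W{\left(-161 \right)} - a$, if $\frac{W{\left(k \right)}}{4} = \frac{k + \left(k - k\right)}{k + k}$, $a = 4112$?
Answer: $-4110$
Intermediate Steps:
$W{\left(k \right)} = 2$ ($W{\left(k \right)} = 4 \frac{k + \left(k - k\right)}{k + k} = 4 \frac{k + 0}{2 k} = 4 k \frac{1}{2 k} = 4 \cdot \frac{1}{2} = 2$)
$W{\left(-161 \right)} - a = 2 - 4112 = -4110$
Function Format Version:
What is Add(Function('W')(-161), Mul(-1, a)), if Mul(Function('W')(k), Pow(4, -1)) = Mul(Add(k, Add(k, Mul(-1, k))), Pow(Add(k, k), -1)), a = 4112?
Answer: -4110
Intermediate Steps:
Function('W')(k) = 2 (Function('W')(k) = Mul(4, Mul(Add(k, Add(k, Mul(-1, k))), Pow(Add(k, k), -1))) = Mul(4, Mul(Add(k, 0), Pow(Mul(2, k), -1))) = Mul(4, Mul(k, Mul(Rational(1, 2), Pow(k, -1)))) = Mul(4, Rational(1, 2)) = 2)
Add(Function('W')(-161), Mul(-1, a)) = Add(2, Mul(-1, 4112)) = Add(2, -4112) = -4110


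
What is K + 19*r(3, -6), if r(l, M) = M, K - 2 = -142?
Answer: -254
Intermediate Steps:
K = -140 (K = 2 - 142 = -140)
K + 19*r(3, -6) = -140 + 19*(-6) = -140 - 114 = -254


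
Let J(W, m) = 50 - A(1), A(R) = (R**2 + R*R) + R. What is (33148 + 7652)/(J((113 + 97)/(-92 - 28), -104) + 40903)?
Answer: 272/273 ≈ 0.99634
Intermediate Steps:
A(R) = R + 2*R**2 (A(R) = (R**2 + R**2) + R = 2*R**2 + R = R + 2*R**2)
J(W, m) = 47 (J(W, m) = 50 - (1 + 2*1) = 50 - (1 + 2) = 50 - 3 = 47)
(33148 + 7652)/(J((113 + 97)/(-92 - 28), -104) + 40903) = (33148 + 7652)/(47 + 40903) = 40800/40950 = 40800*(1/40950) = 272/273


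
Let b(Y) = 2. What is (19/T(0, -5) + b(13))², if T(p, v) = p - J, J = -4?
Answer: 729/16 ≈ 45.563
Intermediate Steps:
T(p, v) = 4 + p (T(p, v) = p - 1*(-4) = p + 4 = 4 + p)
(19/T(0, -5) + b(13))² = (19/(4 + 0) + 2)² = (19/4 + 2)² = (27/4)² = 729/16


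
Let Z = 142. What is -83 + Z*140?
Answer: 19797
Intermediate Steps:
-83 + Z*140 = -83 + 142*140 = -83 + 19880 = 19797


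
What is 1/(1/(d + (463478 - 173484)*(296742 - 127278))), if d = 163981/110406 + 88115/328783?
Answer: 1783891742671206237781/36299615898 ≈ 4.9144e+10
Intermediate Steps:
d = 63642589813/36299615898 (d = 163981*(1/110406) + 88115*(1/328783) = 163981/110406 + 88115/328783 = 63642589813/36299615898 ≈ 1.7533)
1/(1/(d + (463478 - 173484)*(296742 - 127278))) = 1/(1/(63642589813/36299615898 + (463478 - 173484)*(296742 - 127278))) = 1/(1/(63642589813/36299615898 + 289994*169464)) = 1/(1/(63642589813/36299615898 + 49143543216)) = 1/(1/(1783891742671206237781/36299615898)) = 1/(36299615898/1783891742671206237781) = 1783891742671206237781/36299615898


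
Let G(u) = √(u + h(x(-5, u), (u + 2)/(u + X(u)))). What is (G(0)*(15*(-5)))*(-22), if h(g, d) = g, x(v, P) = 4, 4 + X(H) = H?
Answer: 3300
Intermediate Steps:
X(H) = -4 + H
G(u) = √(4 + u) (G(u) = √(u + 4) = √(4 + u))
(G(0)*(15*(-5)))*(-22) = (√(4 + 0)*(15*(-5)))*(-22) = (√4*(-75))*(-22) = (2*(-75))*(-22) = -150*(-22) = 3300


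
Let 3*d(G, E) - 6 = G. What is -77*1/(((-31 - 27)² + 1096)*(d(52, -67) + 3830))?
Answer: -231/51504080 ≈ -4.4851e-6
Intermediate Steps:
d(G, E) = 2 + G/3
-77*1/(((-31 - 27)² + 1096)*(d(52, -67) + 3830)) = -77*1/(((-31 - 27)² + 1096)*((2 + (⅓)*52) + 3830)) = -77*1/(((-58)² + 1096)*((2 + 52/3) + 3830)) = -77*1/((3364 + 1096)*(58/3 + 3830)) = -77/((11548/3)*4460) = -77/51504080/3 = -77*3/51504080 = -231/51504080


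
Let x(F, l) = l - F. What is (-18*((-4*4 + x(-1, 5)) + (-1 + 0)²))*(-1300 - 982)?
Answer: -369684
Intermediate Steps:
(-18*((-4*4 + x(-1, 5)) + (-1 + 0)²))*(-1300 - 982) = (-18*((-4*4 + (5 - 1*(-1))) + (-1 + 0)²))*(-1300 - 982) = -18*((-16 + (5 + 1)) + (-1)²)*(-2282) = -18*((-16 + 6) + 1)*(-2282) = -18*(-10 + 1)*(-2282) = -18*(-9)*(-2282) = 162*(-2282) = -369684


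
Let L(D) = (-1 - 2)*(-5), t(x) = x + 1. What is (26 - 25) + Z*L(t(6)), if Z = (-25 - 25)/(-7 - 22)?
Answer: 779/29 ≈ 26.862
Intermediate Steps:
t(x) = 1 + x
L(D) = 15 (L(D) = -3*(-5) = 15)
Z = 50/29 (Z = -50/(-29) = -50*(-1/29) = 50/29 ≈ 1.7241)
(26 - 25) + Z*L(t(6)) = (26 - 25) + (50/29)*15 = 1 + 750/29 = 779/29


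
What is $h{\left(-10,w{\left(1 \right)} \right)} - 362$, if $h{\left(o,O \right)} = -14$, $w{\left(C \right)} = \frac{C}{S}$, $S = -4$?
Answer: $-376$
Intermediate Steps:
$w{\left(C \right)} = - \frac{C}{4}$ ($w{\left(C \right)} = \frac{C}{-4} = C \left(- \frac{1}{4}\right) = - \frac{C}{4}$)
$h{\left(-10,w{\left(1 \right)} \right)} - 362 = -14 - 362 = -376$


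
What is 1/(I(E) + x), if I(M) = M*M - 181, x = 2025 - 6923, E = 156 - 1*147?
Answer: -1/4998 ≈ -0.00020008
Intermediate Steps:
E = 9 (E = 156 - 147 = 9)
x = -4898
I(M) = -181 + M**2 (I(M) = M**2 - 181 = -181 + M**2)
1/(I(E) + x) = 1/((-181 + 9**2) - 4898) = 1/((-181 + 81) - 4898) = 1/(-100 - 4898) = 1/(-4998) = -1/4998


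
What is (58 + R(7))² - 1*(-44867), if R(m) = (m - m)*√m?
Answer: 48231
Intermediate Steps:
R(m) = 0 (R(m) = 0*√m = 0)
(58 + R(7))² - 1*(-44867) = (58 + 0)² - 1*(-44867) = 58² + 44867 = 3364 + 44867 = 48231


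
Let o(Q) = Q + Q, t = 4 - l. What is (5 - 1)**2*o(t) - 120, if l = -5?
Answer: 168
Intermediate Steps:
t = 9 (t = 4 - 1*(-5) = 4 + 5 = 9)
o(Q) = 2*Q
(5 - 1)**2*o(t) - 120 = (5 - 1)**2*(2*9) - 120 = 4**2*18 - 120 = 16*18 - 120 = 288 - 120 = 168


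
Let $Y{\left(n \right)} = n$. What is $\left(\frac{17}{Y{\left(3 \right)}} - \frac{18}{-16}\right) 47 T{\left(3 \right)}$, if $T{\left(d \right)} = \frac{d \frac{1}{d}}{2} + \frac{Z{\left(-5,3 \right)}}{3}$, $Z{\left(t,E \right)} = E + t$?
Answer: $- \frac{7661}{144} \approx -53.201$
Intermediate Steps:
$T{\left(d \right)} = - \frac{1}{6}$ ($T{\left(d \right)} = \frac{d \frac{1}{d}}{2} + \frac{3 - 5}{3} = 1 \cdot \frac{1}{2} - \frac{2}{3} = \frac{1}{2} - \frac{2}{3} = - \frac{1}{6}$)
$\left(\frac{17}{Y{\left(3 \right)}} - \frac{18}{-16}\right) 47 T{\left(3 \right)} = \left(\frac{17}{3} - \frac{18}{-16}\right) 47 \left(- \frac{1}{6}\right) = \left(17 \cdot \frac{1}{3} - - \frac{9}{8}\right) 47 \left(- \frac{1}{6}\right) = \left(\frac{17}{3} + \frac{9}{8}\right) 47 \left(- \frac{1}{6}\right) = \frac{163}{24} \cdot 47 \left(- \frac{1}{6}\right) = \frac{7661}{24} \left(- \frac{1}{6}\right) = - \frac{7661}{144}$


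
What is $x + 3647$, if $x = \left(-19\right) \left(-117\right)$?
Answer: $5870$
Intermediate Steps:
$x = 2223$
$x + 3647 = 2223 + 3647 = 5870$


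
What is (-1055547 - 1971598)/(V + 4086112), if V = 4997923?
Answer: -605429/1816807 ≈ -0.33324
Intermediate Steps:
(-1055547 - 1971598)/(V + 4086112) = (-1055547 - 1971598)/(4997923 + 4086112) = -3027145/9084035 = -3027145*1/9084035 = -605429/1816807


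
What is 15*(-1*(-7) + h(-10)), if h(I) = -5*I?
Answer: 855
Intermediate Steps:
15*(-1*(-7) + h(-10)) = 15*(-1*(-7) - 5*(-10)) = 15*(7 + 50) = 15*57 = 855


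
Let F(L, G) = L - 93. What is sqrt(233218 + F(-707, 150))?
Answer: sqrt(232418) ≈ 482.10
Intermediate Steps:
F(L, G) = -93 + L
sqrt(233218 + F(-707, 150)) = sqrt(233218 + (-93 - 707)) = sqrt(233218 - 800) = sqrt(232418)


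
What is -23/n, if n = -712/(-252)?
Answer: -1449/178 ≈ -8.1404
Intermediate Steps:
n = 178/63 (n = -712*(-1/252) = 178/63 ≈ 2.8254)
-23/n = -23/178/63 = -23*63/178 = -1449/178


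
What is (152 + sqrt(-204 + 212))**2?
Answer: 23112 + 608*sqrt(2) ≈ 23972.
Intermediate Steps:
(152 + sqrt(-204 + 212))**2 = (152 + sqrt(8))**2 = (152 + 2*sqrt(2))**2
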